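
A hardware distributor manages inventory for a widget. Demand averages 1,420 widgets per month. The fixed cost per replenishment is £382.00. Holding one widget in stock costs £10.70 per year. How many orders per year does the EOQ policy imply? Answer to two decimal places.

Annual demand D = 1,420 × 12 = 17,040.
Q* = √(2DS/H) = √(2 × 17,040 × 382 / 10.7) ≈ 1103.04.
Orders per year = D / Q* = 17,040 / 1103.04 ≈ 15.448.

N ≈ 15.45 orders per year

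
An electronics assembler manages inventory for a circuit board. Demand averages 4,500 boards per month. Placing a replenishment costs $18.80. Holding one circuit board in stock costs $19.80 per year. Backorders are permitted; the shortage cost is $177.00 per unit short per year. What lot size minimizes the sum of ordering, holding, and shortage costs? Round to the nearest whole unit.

Q* ≈ 338 boards

Annual demand D = 4,500 × 12 = 54,000.
With planned backorders, Q* = √(2DS/H) · √((H+B)/B).
√(2DS/H) = √(2 × 54,000 × 18.8 / 19.8) = 320.227.
√((H+B)/B) = √((19.8+177)/177) = 1.0544.
Q* ≈ 337.664.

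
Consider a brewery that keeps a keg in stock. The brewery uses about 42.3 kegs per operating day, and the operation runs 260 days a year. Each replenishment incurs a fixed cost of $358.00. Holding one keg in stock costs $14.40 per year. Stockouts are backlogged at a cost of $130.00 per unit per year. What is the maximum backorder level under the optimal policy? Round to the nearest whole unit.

S* ≈ 78 kegs

Annual demand D = 42.3 × 260 = 10,998.
With planned backorders, Q* = √(2DS/H) · √((H+B)/B).
√(2DS/H) = √(2 × 10,998 × 358 / 14.4) = 739.490.
√((H+B)/B) = √((14.4+130)/130) = 1.0539.
Q* ≈ 779.371.
S* = Q* · H/(H+B) = 779.371 × 14.4/144.4 ≈ 77.721.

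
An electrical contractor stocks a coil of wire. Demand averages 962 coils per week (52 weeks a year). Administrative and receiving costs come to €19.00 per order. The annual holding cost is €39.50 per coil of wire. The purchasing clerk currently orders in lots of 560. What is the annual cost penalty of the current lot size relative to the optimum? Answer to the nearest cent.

Annual demand D = 962 × 52 = 50,024.
EOQ = √(2DS/H) = √(2 × 50,024 × 19 / 39.5) ≈ 219.37.
Cost at Q* = (D/Q*)S + (Q*/2)H = √(2DSH) ≈ €8,665.22.
Cost at Q = 560: (50,024/560)×19 + (560/2)×39.5 = €1,697.24 + €11,060.00 = €12,757.24.
Excess = €12,757.24 − €8,665.22 = €4,092.02.

Extra cost ≈ €4,092.02 per year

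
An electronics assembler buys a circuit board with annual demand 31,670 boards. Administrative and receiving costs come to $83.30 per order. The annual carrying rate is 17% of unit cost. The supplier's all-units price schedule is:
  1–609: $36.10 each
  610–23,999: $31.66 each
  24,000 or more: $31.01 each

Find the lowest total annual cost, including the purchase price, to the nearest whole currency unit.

TC* ≈ $1,008,001

Holding cost per unit per year at price C is H = 0.17·C.
Evaluate total cost at each tier's feasible EOQ or, if the EOQ is below the tier, at the tier's minimum quantity.
Tier 1 ($36.10): EOQ = 927.2 exceeds tier's upper bound 609, so this tier is dominated.
EOQ at $31.66 = 990.1 (feasible in tier 2): TC = 31,670×$31.66 + (31,670/990.1)×83.3 + (990.1/2)×0.17×$31.66 = $1,008,001.15.
EOQ at $31.01 = 1000.4 < 24000, so use break Q=24000: TC = 31,670×$31.01 + (31,670/24000.0)×83.3 + (24000.0/2)×0.17×$31.01 = $1,045,457.02.
Lowest total cost among the candidates is at Q = 990.1.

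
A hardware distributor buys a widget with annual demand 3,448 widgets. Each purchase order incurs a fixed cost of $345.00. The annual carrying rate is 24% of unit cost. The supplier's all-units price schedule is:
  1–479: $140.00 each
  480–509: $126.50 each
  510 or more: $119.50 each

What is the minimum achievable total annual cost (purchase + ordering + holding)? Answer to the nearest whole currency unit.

TC* ≈ $421,682

Holding cost per unit per year at price C is H = 0.24·C.
Candidates are each tier's EOQ (if it falls in that tier) and each price-break quantity.
EOQ at $140.00 = 266.1 (feasible in tier 1): TC = 3,448×$140.00 + (3,448/266.1)×345 + (266.1/2)×0.24×$140.00 = $491,660.83.
EOQ at $126.50 = 279.9 < 480, so use break Q=480: TC = 3,448×$126.50 + (3,448/480.0)×345 + (480.0/2)×0.24×$126.50 = $445,936.65.
EOQ at $119.50 = 288.0 < 510, so use break Q=510: TC = 3,448×$119.50 + (3,448/510.0)×345 + (510.0/2)×0.24×$119.50 = $421,681.87.
Lowest total cost among the candidates is at Q = 510.0.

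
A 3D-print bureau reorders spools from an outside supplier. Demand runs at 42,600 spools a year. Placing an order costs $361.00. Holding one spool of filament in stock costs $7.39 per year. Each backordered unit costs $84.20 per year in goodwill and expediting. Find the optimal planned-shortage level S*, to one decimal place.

S* ≈ 171.7 spools

With planned backorders, Q* = √(2DS/H) · √((H+B)/B).
√(2DS/H) = √(2 × 42,600 × 361 / 7.39) = 2040.099.
√((H+B)/B) = √((7.39+84.2)/84.2) = 1.0430.
Q* ≈ 2127.743.
S* = Q* · H/(H+B) = 2127.743 × 7.39/91.59 ≈ 171.678.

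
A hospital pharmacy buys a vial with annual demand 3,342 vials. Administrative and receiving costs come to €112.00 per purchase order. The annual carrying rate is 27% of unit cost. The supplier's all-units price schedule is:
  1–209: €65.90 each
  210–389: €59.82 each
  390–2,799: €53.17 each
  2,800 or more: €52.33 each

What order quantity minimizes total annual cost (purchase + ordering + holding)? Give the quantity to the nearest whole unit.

Q* ≈ 390 vials

Holding cost per unit per year at price C is H = 0.27·C.
For each price level, check whether its EOQ is feasible; otherwise the best quantity at that price is the breakpoint.
EOQ at €65.90 = 205.1 (feasible in tier 1): TC = 3,342×€65.90 + (3,342/205.1)×112 + (205.1/2)×0.27×€65.90 = €223,887.46.
EOQ at €59.82 = 215.3 (feasible in tier 2): TC = 3,342×€59.82 + (3,342/215.3)×112 + (215.3/2)×0.27×€59.82 = €203,395.66.
EOQ at €53.17 = 228.4 < 390, so use break Q=390: TC = 3,342×€53.17 + (3,342/390.0)×112 + (390.0/2)×0.27×€53.17 = €181,453.29.
EOQ at €52.33 = 230.2 < 2800, so use break Q=2800: TC = 3,342×€52.33 + (3,342/2800.0)×112 + (2800.0/2)×0.27×€52.33 = €194,801.28.
Lowest total cost is €181,453.29 at Q = 390.0.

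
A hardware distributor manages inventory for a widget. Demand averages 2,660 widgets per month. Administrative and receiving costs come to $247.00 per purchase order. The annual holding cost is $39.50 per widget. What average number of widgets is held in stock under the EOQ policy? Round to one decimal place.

Annual demand D = 2,660 × 12 = 31,920.
Q* = √(2DS/H) = √(2 × 31,920 × 247 / 39.5) ≈ 631.82.
Average inventory = Q*/2 ≈ 631.82 / 2 = 315.912.

Average inventory ≈ 315.9 widgets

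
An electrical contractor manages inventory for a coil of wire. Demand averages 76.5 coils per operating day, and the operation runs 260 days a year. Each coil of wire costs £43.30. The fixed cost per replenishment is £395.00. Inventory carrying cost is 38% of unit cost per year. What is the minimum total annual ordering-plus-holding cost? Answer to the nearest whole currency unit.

TC* ≈ £16,079

Annual demand D = 76.5 × 260 = 19,890.
Holding cost H = 0.38 × £43.30 = £16.4540 per unit per year.
The optimal lot size = √(2DS/H) = √(2 × 19,890 × 395 / 16.454) ≈ 977.23.
At Q*, ordering cost (D/Q*)S equals holding cost (Q*/2)H, each = √(DSH/2).
Minimum total = √(2DSH) = √(2 × 19,890 × 395 × 16.454) ≈ 16079.283.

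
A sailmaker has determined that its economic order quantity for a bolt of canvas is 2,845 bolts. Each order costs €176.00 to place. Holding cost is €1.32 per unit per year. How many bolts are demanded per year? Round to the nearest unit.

D ≈ 30,353 bolts per year

Invert the EOQ relation Q*² = 2DS/H.
From Q* = √(2DS/H): D = Q*²H / (2S) = 2,845² × 1.32 / (2 × 176) = 30352.594.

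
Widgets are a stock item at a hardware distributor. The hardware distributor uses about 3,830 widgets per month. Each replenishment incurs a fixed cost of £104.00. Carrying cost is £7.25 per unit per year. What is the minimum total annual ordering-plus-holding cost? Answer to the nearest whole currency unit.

TC* ≈ £8,325

Annual demand D = 3,830 × 12 = 45,960.
EOQ = √(2DS/H) = √(2 × 45,960 × 104 / 7.25) ≈ 1148.29.
At Q*, ordering cost (D/Q*)S equals holding cost (Q*/2)H, each = √(DSH/2).
Minimum total = √(2DSH) = √(2 × 45,960 × 104 × 7.25) ≈ 8325.123.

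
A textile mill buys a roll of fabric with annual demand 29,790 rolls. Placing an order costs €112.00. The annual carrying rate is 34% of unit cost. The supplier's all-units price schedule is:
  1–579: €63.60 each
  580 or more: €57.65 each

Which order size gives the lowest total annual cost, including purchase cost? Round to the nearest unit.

Holding cost per unit per year at price C is H = 0.34·C.
Candidates are each tier's EOQ (if it falls in that tier) and each price-break quantity.
EOQ at €63.60 = 555.5 (feasible in tier 1): TC = 29,790×€63.60 + (29,790/555.5)×112 + (555.5/2)×0.34×€63.60 = €1,906,656.33.
EOQ at €57.65 = 583.5 (feasible in tier 2): TC = 29,790×€57.65 + (29,790/583.5)×112 + (583.5/2)×0.34×€57.65 = €1,728,830.14.
Lowest total cost is €1,728,830.14 at Q = 583.5.

Q* ≈ 583 rolls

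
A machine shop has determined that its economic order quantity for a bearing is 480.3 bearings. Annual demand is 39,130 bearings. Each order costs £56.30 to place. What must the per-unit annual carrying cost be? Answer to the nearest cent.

H ≈ £19.10

Invert the EOQ relation Q*² = 2DS/H.
From Q* = √(2DS/H): H = 2DS / Q*² = 2 × 39,130 × 56.3 / 480.3² = 19.0995.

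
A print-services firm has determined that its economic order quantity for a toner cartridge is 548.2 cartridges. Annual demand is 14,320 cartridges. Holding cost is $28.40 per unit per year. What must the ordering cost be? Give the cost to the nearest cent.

Squaring Q* = √(2DS/H) gives Q*² = 2DS/H.
From Q* = √(2DS/H): S = Q*²H / (2D) = 548.2² × 28.4 / (2 × 14,320) = 298.0049.

S ≈ $298.00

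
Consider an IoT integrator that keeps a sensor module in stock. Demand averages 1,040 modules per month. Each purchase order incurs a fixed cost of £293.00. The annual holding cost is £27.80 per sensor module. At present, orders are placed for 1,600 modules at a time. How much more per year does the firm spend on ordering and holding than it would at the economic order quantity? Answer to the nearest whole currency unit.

Extra cost ≈ £10,267 per year

Annual demand D = 1,040 × 12 = 12,480.
EOQ = √(2DS/H) = √(2 × 12,480 × 293 / 27.8) ≈ 512.90.
Cost at Q* = (D/Q*)S + (Q*/2)H = √(2DSH) ≈ £14,258.65.
Cost at Q = 1,600: (12,480/1,600)×293 + (1,600/2)×27.8 = £2,285.40 + £22,240.00 = £24,525.40.
Excess = £24,525.40 − £14,258.65 = £10,266.75.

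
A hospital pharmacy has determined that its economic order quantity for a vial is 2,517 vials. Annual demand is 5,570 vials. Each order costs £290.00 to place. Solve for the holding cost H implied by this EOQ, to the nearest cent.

H ≈ £0.51

Invert the EOQ relation Q*² = 2DS/H.
From Q* = √(2DS/H): H = 2DS / Q*² = 2 × 5,570 × 290 / 2,517² = 0.5099.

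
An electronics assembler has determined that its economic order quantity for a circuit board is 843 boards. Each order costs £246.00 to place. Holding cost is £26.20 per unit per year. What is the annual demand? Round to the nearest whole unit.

The basic EOQ model gives Q* = √(2DS/H); rearrange for the unknown.
From Q* = √(2DS/H): D = Q*²H / (2S) = 843² × 26.2 / (2 × 246) = 37843.504.

D ≈ 37,844 boards per year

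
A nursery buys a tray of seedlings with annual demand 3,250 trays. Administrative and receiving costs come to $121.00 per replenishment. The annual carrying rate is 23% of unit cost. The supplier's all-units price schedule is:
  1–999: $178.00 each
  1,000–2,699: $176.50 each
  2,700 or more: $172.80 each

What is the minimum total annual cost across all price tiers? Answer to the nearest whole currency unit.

Holding cost per unit per year at price C is H = 0.23·C.
For each price level, check whether its EOQ is feasible; otherwise the best quantity at that price is the breakpoint.
EOQ at $178.00 = 138.6 (feasible in tier 1): TC = 3,250×$178.00 + (3,250/138.6)×121 + (138.6/2)×0.23×$178.00 = $584,174.44.
EOQ at $176.50 = 139.2 < 1000, so use break Q=1000: TC = 3,250×$176.50 + (3,250/1000.0)×121 + (1000.0/2)×0.23×$176.50 = $594,315.75.
EOQ at $172.80 = 140.7 < 2700, so use break Q=2700: TC = 3,250×$172.80 + (3,250/2700.0)×121 + (2700.0/2)×0.23×$172.80 = $615,400.05.
Lowest total cost among the candidates is at Q = 138.6.

TC* ≈ $584,174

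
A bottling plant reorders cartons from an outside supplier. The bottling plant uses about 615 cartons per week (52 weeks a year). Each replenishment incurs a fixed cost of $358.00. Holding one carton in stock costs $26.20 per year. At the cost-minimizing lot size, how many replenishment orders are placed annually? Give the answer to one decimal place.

Annual demand D = 615 × 52 = 31,980.
The optimal lot size = √(2DS/H) = √(2 × 31,980 × 358 / 26.2) ≈ 934.86.
Orders per year = D / Q* = 31,980 / 934.86 ≈ 34.208.

N ≈ 34.2 orders per year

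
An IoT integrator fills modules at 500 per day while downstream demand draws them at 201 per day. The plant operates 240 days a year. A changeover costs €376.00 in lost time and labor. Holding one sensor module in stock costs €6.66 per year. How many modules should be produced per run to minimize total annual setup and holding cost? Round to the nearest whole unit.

Annual demand D = 201 × 240 = 48,240.
Production build-up factor (1 − d/p) = 1 − 201/500 = 0.5980.
Q* = √(2DS / (H(1 − d/p))) = √(2 × 48,240 × 376 / (6.66 × 0.5980)).
= √(36,276,480 / 3.9827) ≈ 3018.039.

Q* ≈ 3,018 modules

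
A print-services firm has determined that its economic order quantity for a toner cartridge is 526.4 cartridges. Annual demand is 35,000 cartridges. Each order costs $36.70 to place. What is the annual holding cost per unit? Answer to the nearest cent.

Squaring Q* = √(2DS/H) gives Q*² = 2DS/H.
From Q* = √(2DS/H): H = 2DS / Q*² = 2 × 35,000 × 36.7 / 526.4² = 9.2711.

H ≈ $9.27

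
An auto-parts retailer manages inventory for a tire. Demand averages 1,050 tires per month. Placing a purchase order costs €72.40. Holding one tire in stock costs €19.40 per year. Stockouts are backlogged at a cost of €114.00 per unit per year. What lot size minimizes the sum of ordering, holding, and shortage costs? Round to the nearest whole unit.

Annual demand D = 1,050 × 12 = 12,600.
With planned backorders, Q* = √(2DS/H) · √((H+B)/B).
√(2DS/H) = √(2 × 12,600 × 72.4 / 19.4) = 306.668.
√((H+B)/B) = √((19.4+114)/114) = 1.0817.
Q* ≈ 331.737.

Q* ≈ 332 tires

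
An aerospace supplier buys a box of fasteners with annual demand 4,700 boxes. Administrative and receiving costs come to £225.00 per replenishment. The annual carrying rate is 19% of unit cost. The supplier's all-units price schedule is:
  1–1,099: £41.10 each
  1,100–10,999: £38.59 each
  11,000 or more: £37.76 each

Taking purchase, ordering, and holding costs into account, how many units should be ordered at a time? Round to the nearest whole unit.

Q* ≈ 1,100 boxes

Holding cost per unit per year at price C is H = 0.19·C.
Candidates are each tier's EOQ (if it falls in that tier) and each price-break quantity.
EOQ at £41.10 = 520.4 (feasible in tier 1): TC = 4,700×£41.10 + (4,700/520.4)×225 + (520.4/2)×0.19×£41.10 = £197,233.99.
EOQ at £38.59 = 537.1 < 1100, so use break Q=1100: TC = 4,700×£38.59 + (4,700/1100.0)×225 + (1100.0/2)×0.19×£38.59 = £186,367.02.
EOQ at £37.76 = 543.0 < 11000, so use break Q=11000: TC = 4,700×£37.76 + (4,700/11000.0)×225 + (11000.0/2)×0.19×£37.76 = £217,027.34.
Lowest total cost is £186,367.02 at Q = 1100.0.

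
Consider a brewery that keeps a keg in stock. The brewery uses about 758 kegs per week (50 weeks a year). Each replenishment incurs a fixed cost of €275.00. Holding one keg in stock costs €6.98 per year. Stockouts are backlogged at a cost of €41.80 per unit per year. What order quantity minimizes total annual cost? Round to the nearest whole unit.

Q* ≈ 1,867 kegs

Annual demand D = 758 × 50 = 37,900.
With planned backorders, Q* = √(2DS/H) · √((H+B)/B).
√(2DS/H) = √(2 × 37,900 × 275 / 6.98) = 1728.117.
√((H+B)/B) = √((6.98+41.8)/41.8) = 1.0803.
Q* ≈ 1866.835.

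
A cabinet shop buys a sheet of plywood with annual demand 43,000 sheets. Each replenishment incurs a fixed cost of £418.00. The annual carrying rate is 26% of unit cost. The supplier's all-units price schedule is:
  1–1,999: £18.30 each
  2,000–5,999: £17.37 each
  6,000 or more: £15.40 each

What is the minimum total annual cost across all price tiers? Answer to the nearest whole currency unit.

TC* ≈ £677,208

Holding cost per unit per year at price C is H = 0.26·C.
Evaluate total cost at each tier's feasible EOQ or, if the EOQ is below the tier, at the tier's minimum quantity.
Tier 1 (£18.30): EOQ = 2748.7 exceeds tier's upper bound 1999, so this tier is dominated.
EOQ at £17.37 = 2821.3 (feasible in tier 2): TC = 43,000×£17.37 + (43,000/2821.3)×418 + (2821.3/2)×0.26×£17.37 = £759,651.60.
EOQ at £15.40 = 2996.3 < 6000, so use break Q=6000: TC = 43,000×£15.40 + (43,000/6000.0)×418 + (6000.0/2)×0.26×£15.40 = £677,207.67.
Lowest total cost among the candidates is at Q = 6000.0.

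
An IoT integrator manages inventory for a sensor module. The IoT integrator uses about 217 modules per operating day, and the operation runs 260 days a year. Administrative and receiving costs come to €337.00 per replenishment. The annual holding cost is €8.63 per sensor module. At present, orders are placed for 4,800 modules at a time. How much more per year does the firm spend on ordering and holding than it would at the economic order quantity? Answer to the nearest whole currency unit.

Extra cost ≈ €6,558 per year

Annual demand D = 217 × 260 = 56,420.
EOQ = √(2DS/H) = √(2 × 56,420 × 337 / 8.63) ≈ 2099.14.
Cost at Q* = (D/Q*)S + (Q*/2)H = √(2DSH) ≈ €18,115.57.
Cost at Q = 4,800: (56,420/4,800)×337 + (4,800/2)×8.63 = €3,961.15 + €20,712.00 = €24,673.15.
Excess = €24,673.15 − €18,115.57 = €6,557.59.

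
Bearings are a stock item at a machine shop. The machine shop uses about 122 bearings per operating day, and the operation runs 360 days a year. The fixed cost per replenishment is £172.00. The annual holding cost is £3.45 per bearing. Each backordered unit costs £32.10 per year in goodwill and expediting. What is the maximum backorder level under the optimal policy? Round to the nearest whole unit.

S* ≈ 214 bearings

Annual demand D = 122 × 360 = 43,920.
With planned backorders, Q* = √(2DS/H) · √((H+B)/B).
√(2DS/H) = √(2 × 43,920 × 172 / 3.45) = 2092.670.
√((H+B)/B) = √((3.45+32.1)/32.1) = 1.0524.
Q* ≈ 2202.258.
S* = Q* · H/(H+B) = 2202.258 × 3.45/35.55 ≈ 213.721.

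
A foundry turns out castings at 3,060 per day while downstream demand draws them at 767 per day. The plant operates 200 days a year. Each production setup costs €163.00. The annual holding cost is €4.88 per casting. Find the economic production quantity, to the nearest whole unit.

Annual demand D = 767 × 200 = 153,400.
Production build-up factor (1 − d/p) = 1 − 767/3,060 = 0.7493.
Q* = √(2DS / (H(1 − d/p))) = √(2 × 153,400 × 163 / (4.88 × 0.7493)).
= √(50,008,400 / 3.6568) ≈ 3698.029.

Q* ≈ 3,698 castings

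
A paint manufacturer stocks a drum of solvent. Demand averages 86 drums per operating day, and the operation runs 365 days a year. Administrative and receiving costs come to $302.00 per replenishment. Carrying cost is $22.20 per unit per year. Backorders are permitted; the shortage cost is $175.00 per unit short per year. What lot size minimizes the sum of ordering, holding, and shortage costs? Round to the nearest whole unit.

Q* ≈ 981 drums

Annual demand D = 86 × 365 = 31,390.
With planned backorders, Q* = √(2DS/H) · √((H+B)/B).
√(2DS/H) = √(2 × 31,390 × 302 / 22.2) = 924.140.
√((H+B)/B) = √((22.2+175)/175) = 1.0615.
Q* ≈ 981.007.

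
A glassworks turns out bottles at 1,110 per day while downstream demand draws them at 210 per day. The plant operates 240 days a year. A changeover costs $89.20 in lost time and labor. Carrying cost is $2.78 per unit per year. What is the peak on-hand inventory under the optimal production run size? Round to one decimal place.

Annual demand D = 210 × 240 = 50,400.
Production build-up factor (1 − d/p) = 1 − 210/1,110 = 0.8108.
Q* = √(2DS / (H(1 − d/p))) = √(2 × 50,400 × 89.2 / (2.78 × 0.8108)).
= √(8,991,360 / 2.2541) ≈ 1997.241.
Maximum inventory = Q*(1 − d/p) = 1997.241 × 0.8108 ≈ 1619.385.

I_max ≈ 1,619.4 bottles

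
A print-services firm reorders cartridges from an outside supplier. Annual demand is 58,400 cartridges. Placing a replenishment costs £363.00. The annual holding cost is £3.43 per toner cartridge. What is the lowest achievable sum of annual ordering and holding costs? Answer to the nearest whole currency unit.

Q* = √(2DS/H) = √(2 × 58,400 × 363 / 3.43) ≈ 3515.83.
At Q*, ordering cost (D/Q*)S equals holding cost (Q*/2)H, each = √(DSH/2).
Minimum total = √(2DSH) = √(2 × 58,400 × 363 × 3.43) ≈ 12059.292.

TC* ≈ £12,059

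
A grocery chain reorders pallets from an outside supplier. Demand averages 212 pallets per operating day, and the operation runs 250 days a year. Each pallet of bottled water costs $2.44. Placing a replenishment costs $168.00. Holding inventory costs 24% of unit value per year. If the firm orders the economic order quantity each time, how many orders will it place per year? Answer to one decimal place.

N ≈ 9.6 orders per year

Annual demand D = 212 × 250 = 53,000.
Holding cost H = 0.24 × $2.44 = $0.5856 per unit per year.
The optimal lot size = √(2DS/H) = √(2 × 53,000 × 168 / 0.5856) ≈ 5514.51.
Orders per year = D / Q* = 53,000 / 5514.51 ≈ 9.611.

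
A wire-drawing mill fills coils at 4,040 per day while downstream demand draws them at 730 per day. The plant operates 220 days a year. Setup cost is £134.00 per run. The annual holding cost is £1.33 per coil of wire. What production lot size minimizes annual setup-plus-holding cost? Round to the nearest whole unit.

Q* ≈ 6,285 coils

Annual demand D = 730 × 220 = 160,600.
Production build-up factor (1 − d/p) = 1 − 730/4,040 = 0.8193.
Q* = √(2DS / (H(1 − d/p))) = √(2 × 160,600 × 134 / (1.33 × 0.8193)).
= √(43,040,800 / 1.0897) ≈ 6284.794.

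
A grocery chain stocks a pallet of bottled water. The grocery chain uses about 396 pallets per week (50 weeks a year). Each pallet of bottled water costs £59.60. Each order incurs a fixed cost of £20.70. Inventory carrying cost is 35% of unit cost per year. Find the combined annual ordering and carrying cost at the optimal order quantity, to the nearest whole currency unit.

Annual demand D = 396 × 50 = 19,800.
Holding cost H = 0.35 × £59.60 = £20.8600 per unit per year.
Q* = √(2DS/H) = √(2 × 19,800 × 20.7 / 20.86) ≈ 198.23.
At the optimum the two cost components are equal, so total cost = 2·(Q*/2)H = Q*·H.
Minimum total = √(2DSH) = √(2 × 19,800 × 20.7 × 20.86) ≈ 4135.137.

TC* ≈ £4,135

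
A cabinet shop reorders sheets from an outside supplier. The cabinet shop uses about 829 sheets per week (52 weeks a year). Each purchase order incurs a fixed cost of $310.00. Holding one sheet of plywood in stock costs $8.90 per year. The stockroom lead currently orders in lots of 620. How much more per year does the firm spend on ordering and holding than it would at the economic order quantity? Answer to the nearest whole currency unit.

Extra cost ≈ $8,890 per year

Annual demand D = 829 × 52 = 43,108.
EOQ = √(2DS/H) = √(2 × 43,108 × 310 / 8.9) ≈ 1732.93.
Cost at Q* = (D/Q*)S + (Q*/2)H = √(2DSH) ≈ $15,423.03.
Cost at Q = 620: (43,108/620)×310 + (620/2)×8.9 = $21,554.00 + $2,759.00 = $24,313.00.
Excess = $24,313.00 − $15,423.03 = $8,889.97.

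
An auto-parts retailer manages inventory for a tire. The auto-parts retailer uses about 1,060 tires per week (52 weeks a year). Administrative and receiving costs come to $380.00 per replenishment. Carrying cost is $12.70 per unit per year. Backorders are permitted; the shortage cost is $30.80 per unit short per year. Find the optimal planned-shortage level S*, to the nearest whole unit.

Annual demand D = 1,060 × 52 = 55,120.
With planned backorders, Q* = √(2DS/H) · √((H+B)/B).
√(2DS/H) = √(2 × 55,120 × 380 / 12.7) = 1816.183.
√((H+B)/B) = √((12.7+30.8)/30.8) = 1.1884.
Q* ≈ 2158.384.
S* = Q* · H/(H+B) = 2158.384 × 12.7/43.5 ≈ 630.149.

S* ≈ 630 tires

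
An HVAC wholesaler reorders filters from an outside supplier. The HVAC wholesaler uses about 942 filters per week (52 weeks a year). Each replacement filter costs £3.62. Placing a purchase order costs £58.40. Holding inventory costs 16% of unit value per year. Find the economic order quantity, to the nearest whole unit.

Q* ≈ 3,143 filters

Annual demand D = 942 × 52 = 48,984.
Holding cost H = 0.16 × £3.62 = £0.5792 per unit per year.
EOQ = √(2DS / H) = √(2 × 48,984 × 58.4 / 0.5792).
= √(5,721,331.2 / 0.5792) = √9,877,988.9503 ≈ 3142.927.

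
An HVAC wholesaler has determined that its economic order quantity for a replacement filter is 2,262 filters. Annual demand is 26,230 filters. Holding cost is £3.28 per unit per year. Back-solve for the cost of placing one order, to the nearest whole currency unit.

S ≈ £320

Squaring Q* = √(2DS/H) gives Q*² = 2DS/H.
From Q* = √(2DS/H): S = Q*²H / (2D) = 2,262² × 3.28 / (2 × 26,230) = 319.9122.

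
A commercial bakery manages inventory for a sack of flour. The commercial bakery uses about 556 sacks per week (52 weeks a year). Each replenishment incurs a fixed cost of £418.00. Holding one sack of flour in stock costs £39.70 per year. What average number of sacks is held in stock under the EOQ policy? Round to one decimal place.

Annual demand D = 556 × 52 = 28,912.
EOQ = √(2DS/H) = √(2 × 28,912 × 418 / 39.7) ≈ 780.27.
Average inventory = Q*/2 ≈ 780.27 / 2 = 390.137.

Average inventory ≈ 390.1 sacks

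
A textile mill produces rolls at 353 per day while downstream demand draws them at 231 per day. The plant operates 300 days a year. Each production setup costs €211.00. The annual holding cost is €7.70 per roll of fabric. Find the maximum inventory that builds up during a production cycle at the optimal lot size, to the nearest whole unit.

Annual demand D = 231 × 300 = 69,300.
Production build-up factor (1 − d/p) = 1 − 231/353 = 0.3456.
Q* = √(2DS / (H(1 − d/p))) = √(2 × 69,300 × 211 / (7.7 × 0.3456)).
= √(29,244,600 / 2.6612) ≈ 3315.011.
Maximum inventory = Q*(1 − d/p) = 3315.011 × 0.3456 ≈ 1145.698.

I_max ≈ 1,146 rolls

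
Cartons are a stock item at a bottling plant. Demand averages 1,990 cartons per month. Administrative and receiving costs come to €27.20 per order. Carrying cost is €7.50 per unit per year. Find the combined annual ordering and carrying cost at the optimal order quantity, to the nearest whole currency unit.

TC* ≈ €3,121

Annual demand D = 1,990 × 12 = 23,880.
Q* = √(2DS/H) = √(2 × 23,880 × 27.2 / 7.5) ≈ 416.18.
At the optimum the two cost components are equal, so total cost = 2·(Q*/2)H = Q*·H.
Minimum total = √(2DSH) = √(2 × 23,880 × 27.2 × 7.5) ≈ 3121.384.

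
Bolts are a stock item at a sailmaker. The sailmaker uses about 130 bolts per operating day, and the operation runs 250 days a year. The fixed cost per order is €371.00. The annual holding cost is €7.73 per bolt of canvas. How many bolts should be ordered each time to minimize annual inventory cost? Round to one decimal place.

Q* ≈ 1,766.3 bolts

Annual demand D = 130 × 250 = 32,500.
EOQ = √(2DS / H) = √(2 × 32,500 × 371 / 7.73).
= √(24,115,000 / 7.73) = √3,119,663.6481 ≈ 1766.257.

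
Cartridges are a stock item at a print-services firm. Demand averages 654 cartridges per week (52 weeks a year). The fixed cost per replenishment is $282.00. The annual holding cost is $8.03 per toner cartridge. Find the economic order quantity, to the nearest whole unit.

Annual demand D = 654 × 52 = 34,008.
EOQ = √(2DS / H) = √(2 × 34,008 × 282 / 8.03).
= √(19,180,512 / 8.03) = √2,388,606.7248 ≈ 1545.512.

Q* ≈ 1,546 cartridges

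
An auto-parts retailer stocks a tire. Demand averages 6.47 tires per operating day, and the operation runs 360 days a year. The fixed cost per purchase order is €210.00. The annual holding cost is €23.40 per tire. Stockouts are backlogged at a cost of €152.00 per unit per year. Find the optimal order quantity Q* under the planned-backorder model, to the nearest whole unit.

Q* ≈ 220 tires

Annual demand D = 6.47 × 360 = 2,329.2.
With planned backorders, Q* = √(2DS/H) · √((H+B)/B).
√(2DS/H) = √(2 × 2,329.2 × 210 / 23.4) = 204.466.
√((H+B)/B) = √((23.4+152)/152) = 1.0742.
Q* ≈ 219.641.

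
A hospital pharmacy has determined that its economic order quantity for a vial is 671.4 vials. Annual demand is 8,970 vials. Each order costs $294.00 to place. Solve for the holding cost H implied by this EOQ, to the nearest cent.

H ≈ $11.70

Squaring Q* = √(2DS/H) gives Q*² = 2DS/H.
From Q* = √(2DS/H): H = 2DS / Q*² = 2 × 8,970 × 294 / 671.4² = 11.7006.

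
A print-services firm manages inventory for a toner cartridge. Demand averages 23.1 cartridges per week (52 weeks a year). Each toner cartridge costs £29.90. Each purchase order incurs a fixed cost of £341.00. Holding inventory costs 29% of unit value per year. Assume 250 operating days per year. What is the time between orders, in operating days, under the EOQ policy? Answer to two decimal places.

Annual demand D = 23.1 × 52 = 1,201.2.
Holding cost H = 0.29 × £29.90 = £8.6710 per unit per year.
Q* = √(2DS/H) = √(2 × 1,201.2 × 341 / 8.671) ≈ 307.37.
Cycle time = Q*/D × 250 = 307.37 / 1,201.2 × 250 ≈ 63.972 days.

T ≈ 63.97 days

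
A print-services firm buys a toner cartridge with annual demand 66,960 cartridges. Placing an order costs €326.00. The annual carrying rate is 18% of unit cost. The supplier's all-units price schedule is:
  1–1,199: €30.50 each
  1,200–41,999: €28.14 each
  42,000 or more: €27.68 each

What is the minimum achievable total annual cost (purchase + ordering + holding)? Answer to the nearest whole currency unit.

TC* ≈ €1,899,125

Holding cost per unit per year at price C is H = 0.18·C.
Evaluate total cost at each tier's feasible EOQ or, if the EOQ is below the tier, at the tier's minimum quantity.
Tier 1 (€30.50): EOQ = 2820.0 exceeds tier's upper bound 1199, so this tier is dominated.
EOQ at €28.14 = 2935.8 (feasible in tier 2): TC = 66,960×€28.14 + (66,960/2935.8)×326 + (2935.8/2)×0.18×€28.14 = €1,899,125.05.
EOQ at €27.68 = 2960.1 < 42000, so use break Q=42000: TC = 66,960×€27.68 + (66,960/42000.0)×326 + (42000.0/2)×0.18×€27.68 = €1,958,602.94.
Lowest total cost among the candidates is at Q = 2935.8.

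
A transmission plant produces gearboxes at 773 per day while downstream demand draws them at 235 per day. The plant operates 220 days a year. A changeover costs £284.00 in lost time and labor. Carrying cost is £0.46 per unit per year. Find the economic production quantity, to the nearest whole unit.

Q* ≈ 9,577 gearboxes

Annual demand D = 235 × 220 = 51,700.
Production build-up factor (1 − d/p) = 1 − 235/773 = 0.6960.
Q* = √(2DS / (H(1 − d/p))) = √(2 × 51,700 × 284 / (0.46 × 0.6960)).
= √(29,365,600 / 0.3202) ≈ 9577.213.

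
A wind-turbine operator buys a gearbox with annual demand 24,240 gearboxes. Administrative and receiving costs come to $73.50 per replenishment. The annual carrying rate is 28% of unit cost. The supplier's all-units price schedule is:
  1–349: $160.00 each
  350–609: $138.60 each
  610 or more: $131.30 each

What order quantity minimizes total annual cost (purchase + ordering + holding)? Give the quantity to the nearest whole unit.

Holding cost per unit per year at price C is H = 0.28·C.
Evaluate total cost at each tier's feasible EOQ or, if the EOQ is below the tier, at the tier's minimum quantity.
EOQ at $160.00 = 282.0 (feasible in tier 1): TC = 24,240×$160.00 + (24,240/282.0)×73.5 + (282.0/2)×0.28×$160.00 = $3,891,034.67.
EOQ at $138.60 = 303.0 < 350, so use break Q=350: TC = 24,240×$138.60 + (24,240/350.0)×73.5 + (350.0/2)×0.28×$138.60 = $3,371,545.80.
EOQ at $131.30 = 311.3 < 610, so use break Q=610: TC = 24,240×$131.30 + (24,240/610.0)×73.5 + (610.0/2)×0.28×$131.30 = $3,196,845.74.
Lowest total cost is $3,196,845.74 at Q = 610.0.

Q* ≈ 610 gearboxes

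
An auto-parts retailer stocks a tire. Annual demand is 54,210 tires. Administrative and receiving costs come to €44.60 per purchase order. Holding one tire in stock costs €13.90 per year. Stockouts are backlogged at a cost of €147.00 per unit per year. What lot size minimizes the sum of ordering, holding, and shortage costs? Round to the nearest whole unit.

With planned backorders, Q* = √(2DS/H) · √((H+B)/B).
√(2DS/H) = √(2 × 54,210 × 44.6 / 13.9) = 589.814.
√((H+B)/B) = √((13.9+147)/147) = 1.0462.
Q* ≈ 617.070.

Q* ≈ 617 tires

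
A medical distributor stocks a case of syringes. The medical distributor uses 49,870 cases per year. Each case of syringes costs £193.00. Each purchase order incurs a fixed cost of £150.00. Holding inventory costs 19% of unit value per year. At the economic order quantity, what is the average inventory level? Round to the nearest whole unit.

Average inventory ≈ 319 cases

Holding cost H = 0.19 × £193.00 = £36.6700 per unit per year.
EOQ = √(2DS/H) = √(2 × 49,870 × 150 / 36.67) ≈ 638.74.
Average inventory = Q*/2 ≈ 638.74 / 2 = 319.371.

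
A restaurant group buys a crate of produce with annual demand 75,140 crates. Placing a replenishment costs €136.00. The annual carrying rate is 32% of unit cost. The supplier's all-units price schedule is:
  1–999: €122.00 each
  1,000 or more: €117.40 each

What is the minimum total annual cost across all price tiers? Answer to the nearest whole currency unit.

TC* ≈ €8,850,439

Holding cost per unit per year at price C is H = 0.32·C.
Evaluate total cost at each tier's feasible EOQ or, if the EOQ is below the tier, at the tier's minimum quantity.
EOQ at €122.00 = 723.5 (feasible in tier 1): TC = 75,140×€122.00 + (75,140/723.5)×136 + (723.5/2)×0.32×€122.00 = €9,195,327.17.
EOQ at €117.40 = 737.6 < 1000, so use break Q=1000: TC = 75,140×€117.40 + (75,140/1000.0)×136 + (1000.0/2)×0.32×€117.40 = €8,850,439.04.
Lowest total cost among the candidates is at Q = 1000.0.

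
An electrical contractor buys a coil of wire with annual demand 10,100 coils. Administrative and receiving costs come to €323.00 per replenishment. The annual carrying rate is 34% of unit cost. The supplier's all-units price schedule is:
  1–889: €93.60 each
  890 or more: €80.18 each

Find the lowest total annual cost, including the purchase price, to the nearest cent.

TC* ≈ €825,614.74

Holding cost per unit per year at price C is H = 0.34·C.
Evaluate total cost at each tier's feasible EOQ or, if the EOQ is below the tier, at the tier's minimum quantity.
EOQ at €93.60 = 452.8 (feasible in tier 1): TC = 10,100×€93.60 + (10,100/452.8)×323 + (452.8/2)×0.34×€93.60 = €959,769.68.
EOQ at €80.18 = 489.2 < 890, so use break Q=890: TC = 10,100×€80.18 + (10,100/890.0)×323 + (890.0/2)×0.34×€80.18 = €825,614.74.
Lowest total cost among the candidates is at Q = 890.0.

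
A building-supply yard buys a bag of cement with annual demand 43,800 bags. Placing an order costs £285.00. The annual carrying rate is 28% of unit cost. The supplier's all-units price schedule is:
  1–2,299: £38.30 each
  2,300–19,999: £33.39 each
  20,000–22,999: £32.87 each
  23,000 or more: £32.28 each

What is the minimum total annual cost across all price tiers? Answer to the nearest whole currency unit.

TC* ≈ £1,478,661

Holding cost per unit per year at price C is H = 0.28·C.
For each price level, check whether its EOQ is feasible; otherwise the best quantity at that price is the breakpoint.
EOQ at £38.30 = 1525.8 (feasible in tier 1): TC = 43,800×£38.30 + (43,800/1525.8)×285 + (1525.8/2)×0.28×£38.30 = £1,693,902.62.
EOQ at £33.39 = 1634.1 < 2300, so use break Q=2300: TC = 43,800×£33.39 + (43,800/2300.0)×285 + (2300.0/2)×0.28×£33.39 = £1,478,660.97.
EOQ at £32.87 = 1647.0 < 20000, so use break Q=20000: TC = 43,800×£32.87 + (43,800/20000.0)×285 + (20000.0/2)×0.28×£32.87 = £1,532,366.15.
EOQ at £32.28 = 1662.0 < 23000, so use break Q=23000: TC = 43,800×£32.28 + (43,800/23000.0)×285 + (23000.0/2)×0.28×£32.28 = £1,518,348.34.
Lowest total cost among the candidates is at Q = 2300.0.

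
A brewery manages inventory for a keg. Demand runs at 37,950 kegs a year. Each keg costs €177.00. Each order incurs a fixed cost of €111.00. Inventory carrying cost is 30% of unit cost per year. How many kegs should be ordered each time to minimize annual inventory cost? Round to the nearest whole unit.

Q* ≈ 398 kegs

Holding cost H = 0.30 × €177.00 = €53.1000 per unit per year.
EOQ = √(2DS / H) = √(2 × 37,950 × 111 / 53.1).
= √(8,424,900 / 53.1) = √158,661.0169 ≈ 398.323.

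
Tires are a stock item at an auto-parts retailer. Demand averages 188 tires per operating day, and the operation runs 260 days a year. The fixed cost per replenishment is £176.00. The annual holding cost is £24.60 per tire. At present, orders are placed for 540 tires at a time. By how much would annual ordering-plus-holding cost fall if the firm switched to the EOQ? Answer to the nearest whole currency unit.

Extra cost ≈ £2,000 per year

Annual demand D = 188 × 260 = 48,880.
EOQ = √(2DS/H) = √(2 × 48,880 × 176 / 24.6) ≈ 836.31.
Cost at Q* = (D/Q*)S + (Q*/2)H = √(2DSH) ≈ £20,573.32.
Cost at Q = 540: (48,880/540)×176 + (540/2)×24.6 = £15,931.26 + £6,642.00 = £22,573.26.
Excess = £22,573.26 − £20,573.32 = £1,999.93.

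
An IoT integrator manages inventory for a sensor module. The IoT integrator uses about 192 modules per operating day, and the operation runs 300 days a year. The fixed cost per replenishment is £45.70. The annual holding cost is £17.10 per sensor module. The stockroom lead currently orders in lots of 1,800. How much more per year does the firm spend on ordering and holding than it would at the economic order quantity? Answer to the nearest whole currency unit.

Annual demand D = 192 × 300 = 57,600.
EOQ = √(2DS/H) = √(2 × 57,600 × 45.7 / 17.1) ≈ 554.86.
Cost at Q* = (D/Q*)S + (Q*/2)H = √(2DSH) ≈ £9,488.17.
Cost at Q = 1,800: (57,600/1,800)×45.7 + (1,800/2)×17.1 = £1,462.40 + £15,390.00 = £16,852.40.
Excess = £16,852.40 − £9,488.17 = £7,364.23.

Extra cost ≈ £7,364 per year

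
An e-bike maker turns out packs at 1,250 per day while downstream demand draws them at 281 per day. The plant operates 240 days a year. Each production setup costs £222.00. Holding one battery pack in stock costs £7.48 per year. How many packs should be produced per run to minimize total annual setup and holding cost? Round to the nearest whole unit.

Q* ≈ 2,272 packs

Annual demand D = 281 × 240 = 67,440.
Production build-up factor (1 − d/p) = 1 − 281/1,250 = 0.7752.
Q* = √(2DS / (H(1 − d/p))) = √(2 × 67,440 × 222 / (7.48 × 0.7752)).
= √(29,943,360 / 5.7985) ≈ 2272.441.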